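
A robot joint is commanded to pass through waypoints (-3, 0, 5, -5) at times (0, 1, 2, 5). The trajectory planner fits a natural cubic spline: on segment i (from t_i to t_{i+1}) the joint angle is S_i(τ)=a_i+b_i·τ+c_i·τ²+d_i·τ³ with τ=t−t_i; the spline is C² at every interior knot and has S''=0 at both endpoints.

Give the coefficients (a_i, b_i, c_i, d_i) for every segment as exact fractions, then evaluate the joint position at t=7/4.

  seg 0: a=-3 b=206/93 c=0 d=73/93
  seg 1: a=0 b=425/93 c=73/31 d=-179/93
  seg 2: a=5 b=326/93 c=-106/31 d=106/279
S(7/4) = 7817/1984

Δ: Δ0=3, Δ1=5, Δ2=-10/3
row 1: diag=4, rhs=12; c'=1/4, d'=3
row 2: denom=8−1·1/4=31/4; d'=(-50−1·3)/(31/4)=-212/31
back: M2=-212/31
back: M1=3−1/4·-212/31=146/31
M: M0=0, M1=146/31, M2=-212/31, M3=0
seg 0: a=-3, c=M0/2=0, d=(M1−M0)/(6·1)=73/93, b=Δ0−h0·(2M0+M1)/6=206/93
seg 1: a=0, c=M1/2=73/31, d=(M2−M1)/(6·1)=-179/93, b=Δ1−h1·(2M1+M2)/6=425/93
seg 2: a=5, c=M2/2=-106/31, d=(M3−M2)/(6·3)=106/279, b=Δ2−h2·(2M2+M3)/6=326/93
t_q=7/4 → seg 1, τ=3/4; S=0+425/93·τ+73/31·τ²+-179/93·τ³=7817/1984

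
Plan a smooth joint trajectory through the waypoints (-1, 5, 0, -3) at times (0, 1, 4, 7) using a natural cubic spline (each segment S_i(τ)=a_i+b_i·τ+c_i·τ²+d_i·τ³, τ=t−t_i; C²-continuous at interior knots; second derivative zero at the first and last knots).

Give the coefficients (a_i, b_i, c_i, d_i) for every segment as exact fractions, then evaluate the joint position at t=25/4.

Δ: Δ0=6, Δ1=-5/3, Δ2=-1
row 1: diag=8, rhs=-46; c'=3/8, d'=-23/4
row 2: denom=12−3·3/8=87/8; d'=(4−3·-23/4)/(87/8)=170/87
back: M2=170/87
back: M1=-23/4−3/8·170/87=-188/29
M: M0=0, M1=-188/29, M2=170/87, M3=0
seg 0: a=-1, c=M0/2=0, d=(M1−M0)/(6·1)=-94/87, b=Δ0−h0·(2M0+M1)/6=616/87
seg 1: a=5, c=M1/2=-94/29, d=(M2−M1)/(6·3)=367/783, b=Δ1−h1·(2M1+M2)/6=334/87
seg 2: a=0, c=M2/2=85/87, d=(M3−M2)/(6·3)=-85/783, b=Δ2−h2·(2M2+M3)/6=-257/87
t_q=25/4 → seg 2, τ=9/4; S=0+-257/87·τ+85/87·τ²+-85/783·τ³=-5451/1856

  seg 0: a=-1 b=616/87 c=0 d=-94/87
  seg 1: a=5 b=334/87 c=-94/29 d=367/783
  seg 2: a=0 b=-257/87 c=85/87 d=-85/783
S(25/4) = -5451/1856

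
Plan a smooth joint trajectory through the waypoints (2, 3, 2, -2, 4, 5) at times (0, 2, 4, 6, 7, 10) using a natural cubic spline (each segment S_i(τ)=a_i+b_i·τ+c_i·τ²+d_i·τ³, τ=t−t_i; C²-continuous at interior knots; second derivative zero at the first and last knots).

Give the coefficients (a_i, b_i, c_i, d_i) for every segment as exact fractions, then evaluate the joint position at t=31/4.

Δ: Δ0=1/2, Δ1=-1/2, Δ2=-2, Δ3=6, Δ4=1/3
row 1: diag=8, rhs=-6; c'=1/4, d'=-3/4
row 2: denom=8−2·1/4=15/2; d'=(-9−2·-3/4)/(15/2)=-1
row 3: denom=6−2·4/15=82/15; d'=(48−2·-1)/(82/15)=375/41
row 4: denom=8−1·15/82=641/82; d'=(-34−1·375/41)/(641/82)=-3538/641
back: M4=-3538/641
back: M3=375/41−15/82·-3538/641=6510/641
back: M2=-1−4/15·6510/641=-2377/641
back: M1=-3/4−1/4·-2377/641=227/1282
M: M0=0, M1=227/1282, M2=-2377/641, M3=6510/641, M4=-3538/641, M5=0
seg 0: a=2, c=M0/2=0, d=(M1−M0)/(6·2)=227/15384, b=Δ0−h0·(2M0+M1)/6=848/1923
seg 1: a=3, c=M1/2=227/2564, d=(M2−M1)/(6·2)=-4981/15384, b=Δ1−h1·(2M1+M2)/6=2377/3846
seg 2: a=2, c=M2/2=-2377/1282, d=(M3−M2)/(6·2)=8887/7692, b=Δ2−h2·(2M2+M3)/6=-5602/1923
seg 3: a=-2, c=M3/2=3255/641, d=(M4−M3)/(6·1)=-5024/1923, b=Δ3−h3·(2M3+M4)/6=6797/1923
seg 4: a=4, c=M4/2=-1769/641, d=(M5−M4)/(6·3)=1769/5769, b=Δ4−h4·(2M4+M5)/6=11255/1923
t_q=31/4 → seg 4, τ=3/4; S=4+11255/1923·τ+-1769/641·τ²+1769/5769·τ³=285799/41024

  seg 0: a=2 b=848/1923 c=0 d=227/15384
  seg 1: a=3 b=2377/3846 c=227/2564 d=-4981/15384
  seg 2: a=2 b=-5602/1923 c=-2377/1282 d=8887/7692
  seg 3: a=-2 b=6797/1923 c=3255/641 d=-5024/1923
  seg 4: a=4 b=11255/1923 c=-1769/641 d=1769/5769
S(31/4) = 285799/41024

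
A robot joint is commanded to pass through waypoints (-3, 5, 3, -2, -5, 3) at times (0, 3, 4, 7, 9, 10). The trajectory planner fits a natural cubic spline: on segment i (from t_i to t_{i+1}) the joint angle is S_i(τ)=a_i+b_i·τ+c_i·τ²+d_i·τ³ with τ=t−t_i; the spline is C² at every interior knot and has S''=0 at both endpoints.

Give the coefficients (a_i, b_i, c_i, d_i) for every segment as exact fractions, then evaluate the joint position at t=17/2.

Δ: Δ0=8/3, Δ1=-2, Δ2=-5/3, Δ3=-3/2, Δ4=8
row 1: diag=8, rhs=-28; c'=1/8, d'=-7/2
row 2: denom=8−1·1/8=63/8; d'=(2−1·-7/2)/(63/8)=44/63
row 3: denom=10−3·8/21=62/7; d'=(1−3·44/63)/(62/7)=-23/186
row 4: denom=6−2·7/31=172/31; d'=(57−2·-23/186)/(172/31)=1331/129
back: M4=1331/129
back: M3=-23/186−7/31·1331/129=-211/86
back: M2=44/63−8/21·-211/86=632/387
back: M1=-7/2−1/8·632/387=-2867/774
M: M0=0, M1=-2867/774, M2=632/387, M3=-211/86, M4=1331/129, M5=0
seg 0: a=-3, c=M0/2=0, d=(M1−M0)/(6·3)=-2867/13932, b=Δ0−h0·(2M0+M1)/6=6995/1548
seg 1: a=5, c=M1/2=-2867/1548, d=(M2−M1)/(6·1)=153/172, b=Δ1−h1·(2M1+M2)/6=-803/774
seg 2: a=3, c=M2/2=316/387, d=(M3−M2)/(6·3)=-3163/13932, b=Δ2−h2·(2M2+M3)/6=-3209/1548
seg 3: a=-2, c=M3/2=-211/172, d=(M4−M3)/(6·2)=3295/3096, b=Δ3−h3·(2M3+M4)/6=-2557/774
seg 4: a=-5, c=M4/2=1331/258, d=(M5−M4)/(6·1)=-1331/774, b=Δ4−h4·(2M4+M5)/6=1765/387
t_q=17/2 → seg 3, τ=3/2; S=-2+-2557/774·τ+-211/172·τ²+3295/3096·τ³=-50557/8256

  seg 0: a=-3 b=6995/1548 c=0 d=-2867/13932
  seg 1: a=5 b=-803/774 c=-2867/1548 d=153/172
  seg 2: a=3 b=-3209/1548 c=316/387 d=-3163/13932
  seg 3: a=-2 b=-2557/774 c=-211/172 d=3295/3096
  seg 4: a=-5 b=1765/387 c=1331/258 d=-1331/774
S(17/2) = -50557/8256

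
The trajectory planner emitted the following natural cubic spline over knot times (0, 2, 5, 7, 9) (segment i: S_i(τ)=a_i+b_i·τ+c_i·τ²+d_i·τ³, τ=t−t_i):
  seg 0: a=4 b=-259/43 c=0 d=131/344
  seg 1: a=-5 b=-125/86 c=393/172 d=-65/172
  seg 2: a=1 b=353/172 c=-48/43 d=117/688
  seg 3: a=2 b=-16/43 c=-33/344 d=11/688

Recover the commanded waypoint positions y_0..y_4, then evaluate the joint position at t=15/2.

y_0=4 y_1=-5 y_2=1 y_3=2 y_4=1
S(15/2) = 9863/5504

y_0 = S_0(0) = a_0 = 4
y_1 = S_1(0) = a_1 = -5
y_2 = S_2(0) = a_2 = 1
y_3 = S_3(0) = a_3 = 2
y_4 = S_3(2) = 1
t_q=15/2 is in segment 3 (τ=1/2); S_3(τ)=9863/5504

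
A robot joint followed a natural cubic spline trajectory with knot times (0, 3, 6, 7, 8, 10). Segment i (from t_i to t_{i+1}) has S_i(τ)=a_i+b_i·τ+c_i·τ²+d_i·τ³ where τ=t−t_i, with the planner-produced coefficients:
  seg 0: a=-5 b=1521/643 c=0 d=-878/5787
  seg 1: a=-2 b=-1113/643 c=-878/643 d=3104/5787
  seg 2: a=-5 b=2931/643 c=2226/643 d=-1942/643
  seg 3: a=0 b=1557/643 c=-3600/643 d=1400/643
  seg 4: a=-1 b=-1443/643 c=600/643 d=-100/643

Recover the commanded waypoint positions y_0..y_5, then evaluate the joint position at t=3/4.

y_0 = S_0(0) = a_0 = -5
y_1 = S_1(0) = a_1 = -2
y_2 = S_2(0) = a_2 = -5
y_3 = S_3(0) = a_3 = 0
y_4 = S_4(0) = a_4 = -1
y_5 = S_4(2) = -3
t_q=3/4 is in segment 0 (τ=3/4); S_0(τ)=-67693/20576

y_0=-5 y_1=-2 y_2=-5 y_3=0 y_4=-1 y_5=-3
S(3/4) = -67693/20576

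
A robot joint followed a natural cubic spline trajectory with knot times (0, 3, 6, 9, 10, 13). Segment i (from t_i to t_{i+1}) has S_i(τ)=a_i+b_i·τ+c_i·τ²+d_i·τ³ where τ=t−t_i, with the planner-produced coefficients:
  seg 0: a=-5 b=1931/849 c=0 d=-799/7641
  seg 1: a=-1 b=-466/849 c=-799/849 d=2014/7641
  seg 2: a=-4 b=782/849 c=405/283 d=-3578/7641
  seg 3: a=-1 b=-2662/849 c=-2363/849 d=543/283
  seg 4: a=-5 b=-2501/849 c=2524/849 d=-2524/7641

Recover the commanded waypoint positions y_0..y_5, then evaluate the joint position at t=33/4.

y_0 = S_0(0) = a_0 = -5
y_1 = S_1(0) = a_1 = -1
y_2 = S_2(0) = a_2 = -4
y_3 = S_3(0) = a_3 = -1
y_4 = S_4(0) = a_4 = -5
y_5 = S_4(3) = 4
t_q=33/4 is in segment 2 (τ=9/4); S_2(τ)=-149/9056

y_0=-5 y_1=-1 y_2=-4 y_3=-1 y_4=-5 y_5=4
S(33/4) = -149/9056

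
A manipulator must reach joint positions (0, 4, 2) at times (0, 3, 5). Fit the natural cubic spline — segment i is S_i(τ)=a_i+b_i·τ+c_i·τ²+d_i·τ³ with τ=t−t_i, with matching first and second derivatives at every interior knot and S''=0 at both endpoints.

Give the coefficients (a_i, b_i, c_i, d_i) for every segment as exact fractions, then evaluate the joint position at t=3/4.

  seg 0: a=0 b=61/30 c=0 d=-7/90
  seg 1: a=4 b=-1/15 c=-7/10 d=7/60
S(3/4) = 191/128

Δ: Δ0=4/3, Δ1=-1
row 1: diag=10, rhs=-14; c'=1/5, d'=-7/5
back: M1=-7/5
M: M0=0, M1=-7/5, M2=0
seg 0: a=0, c=M0/2=0, d=(M1−M0)/(6·3)=-7/90, b=Δ0−h0·(2M0+M1)/6=61/30
seg 1: a=4, c=M1/2=-7/10, d=(M2−M1)/(6·2)=7/60, b=Δ1−h1·(2M1+M2)/6=-1/15
t_q=3/4 → seg 0, τ=3/4; S=0+61/30·τ+0·τ²+-7/90·τ³=191/128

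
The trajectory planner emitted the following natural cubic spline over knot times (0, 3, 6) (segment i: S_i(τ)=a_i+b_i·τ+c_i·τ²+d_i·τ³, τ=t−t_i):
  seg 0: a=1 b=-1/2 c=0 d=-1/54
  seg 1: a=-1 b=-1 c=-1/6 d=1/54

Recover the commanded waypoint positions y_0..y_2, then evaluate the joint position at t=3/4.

y_0 = S_0(0) = a_0 = 1
y_1 = S_1(0) = a_1 = -1
y_2 = S_1(3) = -5
t_q=3/4 is in segment 0 (τ=3/4); S_0(τ)=79/128

y_0=1 y_1=-1 y_2=-5
S(3/4) = 79/128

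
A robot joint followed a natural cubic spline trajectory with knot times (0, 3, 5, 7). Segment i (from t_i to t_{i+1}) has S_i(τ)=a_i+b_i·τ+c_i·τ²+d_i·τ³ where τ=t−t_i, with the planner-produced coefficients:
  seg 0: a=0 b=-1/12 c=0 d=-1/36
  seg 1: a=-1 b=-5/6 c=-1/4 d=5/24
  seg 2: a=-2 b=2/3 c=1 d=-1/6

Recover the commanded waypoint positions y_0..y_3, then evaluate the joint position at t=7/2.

y_0 = S_0(0) = a_0 = 0
y_1 = S_1(0) = a_1 = -1
y_2 = S_2(0) = a_2 = -2
y_3 = S_2(2) = 2
t_q=7/2 is in segment 1 (τ=1/2); S_1(τ)=-93/64

y_0=0 y_1=-1 y_2=-2 y_3=2
S(7/2) = -93/64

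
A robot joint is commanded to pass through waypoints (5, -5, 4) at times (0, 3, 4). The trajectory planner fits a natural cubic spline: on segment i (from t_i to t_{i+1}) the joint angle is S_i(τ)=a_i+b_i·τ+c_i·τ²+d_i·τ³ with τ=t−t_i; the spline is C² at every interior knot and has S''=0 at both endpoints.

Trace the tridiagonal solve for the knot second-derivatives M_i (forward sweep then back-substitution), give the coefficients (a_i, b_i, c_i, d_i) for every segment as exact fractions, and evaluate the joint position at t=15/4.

  seg 0: a=5 b=-191/24 c=0 d=37/72
  seg 1: a=-5 b=71/12 c=37/8 d=-37/24
S(15/4) = 711/512

Δ: Δ0=-10/3, Δ1=9
row 1: diag=8, rhs=74; c'=1/8, d'=37/4
back: M1=37/4
M: M0=0, M1=37/4, M2=0
seg 0: a=5, c=M0/2=0, d=(M1−M0)/(6·3)=37/72, b=Δ0−h0·(2M0+M1)/6=-191/24
seg 1: a=-5, c=M1/2=37/8, d=(M2−M1)/(6·1)=-37/24, b=Δ1−h1·(2M1+M2)/6=71/12
t_q=15/4 → seg 1, τ=3/4; S=-5+71/12·τ+37/8·τ²+-37/24·τ³=711/512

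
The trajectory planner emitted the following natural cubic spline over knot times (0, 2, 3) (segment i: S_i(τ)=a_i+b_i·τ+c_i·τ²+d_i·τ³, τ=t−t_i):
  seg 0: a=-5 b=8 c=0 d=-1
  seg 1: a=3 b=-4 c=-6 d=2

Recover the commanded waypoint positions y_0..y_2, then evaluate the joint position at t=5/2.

y_0=-5 y_1=3 y_2=-5
S(5/2) = -1/4

y_0 = S_0(0) = a_0 = -5
y_1 = S_1(0) = a_1 = 3
y_2 = S_1(1) = -5
t_q=5/2 is in segment 1 (τ=1/2); S_1(τ)=-1/4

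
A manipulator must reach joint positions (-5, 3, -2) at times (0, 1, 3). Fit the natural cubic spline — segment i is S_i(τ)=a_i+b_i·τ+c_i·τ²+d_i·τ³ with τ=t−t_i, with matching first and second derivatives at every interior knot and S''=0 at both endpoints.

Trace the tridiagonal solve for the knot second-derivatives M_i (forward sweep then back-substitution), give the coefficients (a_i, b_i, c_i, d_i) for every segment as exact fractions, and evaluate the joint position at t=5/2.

Δ: Δ0=8, Δ1=-5/2
row 1: diag=6, rhs=-63; c'=1/3, d'=-21/2
back: M1=-21/2
M: M0=0, M1=-21/2, M2=0
seg 0: a=-5, c=M0/2=0, d=(M1−M0)/(6·1)=-7/4, b=Δ0−h0·(2M0+M1)/6=39/4
seg 1: a=3, c=M1/2=-21/4, d=(M2−M1)/(6·2)=7/8, b=Δ1−h1·(2M1+M2)/6=9/2
t_q=5/2 → seg 1, τ=3/2; S=3+9/2·τ+-21/4·τ²+7/8·τ³=57/64

  seg 0: a=-5 b=39/4 c=0 d=-7/4
  seg 1: a=3 b=9/2 c=-21/4 d=7/8
S(5/2) = 57/64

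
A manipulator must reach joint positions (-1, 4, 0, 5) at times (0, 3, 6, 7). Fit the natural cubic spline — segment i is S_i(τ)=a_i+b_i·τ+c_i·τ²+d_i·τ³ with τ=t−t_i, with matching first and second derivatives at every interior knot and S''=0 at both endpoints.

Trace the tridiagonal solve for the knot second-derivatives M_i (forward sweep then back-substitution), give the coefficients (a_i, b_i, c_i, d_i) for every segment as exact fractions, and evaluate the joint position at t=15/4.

Δ: Δ0=5/3, Δ1=-4/3, Δ2=5
row 1: diag=12, rhs=-18; c'=1/4, d'=-3/2
row 2: denom=8−3·1/4=29/4; d'=(38−3·-3/2)/(29/4)=170/29
back: M2=170/29
back: M1=-3/2−1/4·170/29=-86/29
M: M0=0, M1=-86/29, M2=170/29, M3=0
seg 0: a=-1, c=M0/2=0, d=(M1−M0)/(6·3)=-43/261, b=Δ0−h0·(2M0+M1)/6=274/87
seg 1: a=4, c=M1/2=-43/29, d=(M2−M1)/(6·3)=128/261, b=Δ1−h1·(2M1+M2)/6=-113/87
seg 2: a=0, c=M2/2=85/29, d=(M3−M2)/(6·1)=-85/87, b=Δ2−h2·(2M2+M3)/6=265/87
t_q=15/4 → seg 1, τ=3/4; S=4+-113/87·τ+-43/29·τ²+128/261·τ³=1113/464

  seg 0: a=-1 b=274/87 c=0 d=-43/261
  seg 1: a=4 b=-113/87 c=-43/29 d=128/261
  seg 2: a=0 b=265/87 c=85/29 d=-85/87
S(15/4) = 1113/464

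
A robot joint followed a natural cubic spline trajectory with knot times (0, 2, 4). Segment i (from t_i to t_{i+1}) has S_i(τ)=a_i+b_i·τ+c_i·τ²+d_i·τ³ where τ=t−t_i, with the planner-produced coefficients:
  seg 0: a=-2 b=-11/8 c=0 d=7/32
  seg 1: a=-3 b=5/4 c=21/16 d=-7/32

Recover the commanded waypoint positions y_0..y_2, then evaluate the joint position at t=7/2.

y_0=-2 y_1=-3 y_2=3
S(7/2) = 279/256

y_0 = S_0(0) = a_0 = -2
y_1 = S_1(0) = a_1 = -3
y_2 = S_1(2) = 3
t_q=7/2 is in segment 1 (τ=3/2); S_1(τ)=279/256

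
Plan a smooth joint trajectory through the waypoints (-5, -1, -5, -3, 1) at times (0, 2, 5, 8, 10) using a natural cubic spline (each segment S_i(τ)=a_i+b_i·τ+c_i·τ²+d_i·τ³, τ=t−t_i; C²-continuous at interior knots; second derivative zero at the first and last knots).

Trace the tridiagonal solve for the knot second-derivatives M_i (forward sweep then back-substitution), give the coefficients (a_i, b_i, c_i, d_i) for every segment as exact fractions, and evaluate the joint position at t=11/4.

  seg 0: a=-5 b=719/255 c=0 d=-209/1020
  seg 1: a=-1 b=92/255 c=-209/170 d=113/510
  seg 2: a=-5 b=-31/30 c=13/17 d=-101/1530
  seg 3: a=-3 b=452/255 c=29/170 d=-29/1020
S(11/4) = -14443/10880

Δ: Δ0=2, Δ1=-4/3, Δ2=2/3, Δ3=2
row 1: diag=10, rhs=-20; c'=3/10, d'=-2
row 2: denom=12−3·3/10=111/10; d'=(12−3·-2)/(111/10)=60/37
row 3: denom=10−3·10/37=340/37; d'=(8−3·60/37)/(340/37)=29/85
back: M3=29/85
back: M2=60/37−10/37·29/85=26/17
back: M1=-2−3/10·26/17=-209/85
M: M0=0, M1=-209/85, M2=26/17, M3=29/85, M4=0
seg 0: a=-5, c=M0/2=0, d=(M1−M0)/(6·2)=-209/1020, b=Δ0−h0·(2M0+M1)/6=719/255
seg 1: a=-1, c=M1/2=-209/170, d=(M2−M1)/(6·3)=113/510, b=Δ1−h1·(2M1+M2)/6=92/255
seg 2: a=-5, c=M2/2=13/17, d=(M3−M2)/(6·3)=-101/1530, b=Δ2−h2·(2M2+M3)/6=-31/30
seg 3: a=-3, c=M3/2=29/170, d=(M4−M3)/(6·2)=-29/1020, b=Δ3−h3·(2M3+M4)/6=452/255
t_q=11/4 → seg 1, τ=3/4; S=-1+92/255·τ+-209/170·τ²+113/510·τ³=-14443/10880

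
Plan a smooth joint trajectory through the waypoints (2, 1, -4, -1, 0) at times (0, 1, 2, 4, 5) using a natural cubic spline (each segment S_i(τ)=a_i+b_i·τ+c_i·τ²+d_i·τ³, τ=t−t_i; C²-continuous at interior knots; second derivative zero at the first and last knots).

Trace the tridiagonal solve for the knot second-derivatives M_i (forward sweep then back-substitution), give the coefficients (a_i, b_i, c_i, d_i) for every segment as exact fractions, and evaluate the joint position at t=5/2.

  seg 0: a=2 b=23/61 c=0 d=-84/61
  seg 1: a=1 b=-229/61 c=-252/61 d=176/61
  seg 2: a=-4 b=-205/61 c=276/61 d=-511/488
  seg 3: a=-1 b=265/122 c=-429/244 d=143/244
S(5/2) = -18271/3904

Δ: Δ0=-1, Δ1=-5, Δ2=3/2, Δ3=1
row 1: diag=4, rhs=-24; c'=1/4, d'=-6
row 2: denom=6−1·1/4=23/4; d'=(39−1·-6)/(23/4)=180/23
row 3: denom=6−2·8/23=122/23; d'=(-3−2·180/23)/(122/23)=-429/122
back: M3=-429/122
back: M2=180/23−8/23·-429/122=552/61
back: M1=-6−1/4·552/61=-504/61
M: M0=0, M1=-504/61, M2=552/61, M3=-429/122, M4=0
seg 0: a=2, c=M0/2=0, d=(M1−M0)/(6·1)=-84/61, b=Δ0−h0·(2M0+M1)/6=23/61
seg 1: a=1, c=M1/2=-252/61, d=(M2−M1)/(6·1)=176/61, b=Δ1−h1·(2M1+M2)/6=-229/61
seg 2: a=-4, c=M2/2=276/61, d=(M3−M2)/(6·2)=-511/488, b=Δ2−h2·(2M2+M3)/6=-205/61
seg 3: a=-1, c=M3/2=-429/244, d=(M4−M3)/(6·1)=143/244, b=Δ3−h3·(2M3+M4)/6=265/122
t_q=5/2 → seg 2, τ=1/2; S=-4+-205/61·τ+276/61·τ²+-511/488·τ³=-18271/3904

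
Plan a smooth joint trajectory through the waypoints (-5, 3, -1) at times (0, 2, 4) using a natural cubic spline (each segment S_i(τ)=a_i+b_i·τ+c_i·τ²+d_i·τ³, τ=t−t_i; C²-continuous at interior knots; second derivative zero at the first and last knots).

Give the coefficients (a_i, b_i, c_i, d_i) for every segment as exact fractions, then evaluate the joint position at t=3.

  seg 0: a=-5 b=11/2 c=0 d=-3/8
  seg 1: a=3 b=1 c=-9/4 d=3/8
S(3) = 17/8

Δ: Δ0=4, Δ1=-2
row 1: diag=8, rhs=-36; c'=1/4, d'=-9/2
back: M1=-9/2
M: M0=0, M1=-9/2, M2=0
seg 0: a=-5, c=M0/2=0, d=(M1−M0)/(6·2)=-3/8, b=Δ0−h0·(2M0+M1)/6=11/2
seg 1: a=3, c=M1/2=-9/4, d=(M2−M1)/(6·2)=3/8, b=Δ1−h1·(2M1+M2)/6=1
t_q=3 → seg 1, τ=1; S=3+1·τ+-9/4·τ²+3/8·τ³=17/8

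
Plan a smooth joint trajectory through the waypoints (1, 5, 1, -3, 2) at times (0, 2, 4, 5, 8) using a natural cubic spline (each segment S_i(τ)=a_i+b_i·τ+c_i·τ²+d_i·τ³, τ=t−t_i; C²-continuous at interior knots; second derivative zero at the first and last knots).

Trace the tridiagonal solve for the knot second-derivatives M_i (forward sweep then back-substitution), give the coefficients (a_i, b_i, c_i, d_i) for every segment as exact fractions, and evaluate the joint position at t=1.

Δ: Δ0=2, Δ1=-2, Δ2=-4, Δ3=5/3
row 1: diag=8, rhs=-24; c'=1/4, d'=-3
row 2: denom=6−2·1/4=11/2; d'=(-12−2·-3)/(11/2)=-12/11
row 3: denom=8−1·2/11=86/11; d'=(34−1·-12/11)/(86/11)=193/43
back: M3=193/43
back: M2=-12/11−2/11·193/43=-82/43
back: M1=-3−1/4·-82/43=-217/86
M: M0=0, M1=-217/86, M2=-82/43, M3=193/43, M4=0
seg 0: a=1, c=M0/2=0, d=(M1−M0)/(6·2)=-217/1032, b=Δ0−h0·(2M0+M1)/6=733/258
seg 1: a=5, c=M1/2=-217/172, d=(M2−M1)/(6·2)=53/1032, b=Δ1−h1·(2M1+M2)/6=41/129
seg 2: a=1, c=M2/2=-41/43, d=(M3−M2)/(6·1)=275/258, b=Δ2−h2·(2M2+M3)/6=-1061/258
seg 3: a=-3, c=M3/2=193/86, d=(M4−M3)/(6·3)=-193/774, b=Δ3−h3·(2M3+M4)/6=-364/129
t_q=1 → seg 0, τ=1; S=1+733/258·τ+0·τ²+-217/1032·τ³=1249/344

  seg 0: a=1 b=733/258 c=0 d=-217/1032
  seg 1: a=5 b=41/129 c=-217/172 d=53/1032
  seg 2: a=1 b=-1061/258 c=-41/43 d=275/258
  seg 3: a=-3 b=-364/129 c=193/86 d=-193/774
S(1) = 1249/344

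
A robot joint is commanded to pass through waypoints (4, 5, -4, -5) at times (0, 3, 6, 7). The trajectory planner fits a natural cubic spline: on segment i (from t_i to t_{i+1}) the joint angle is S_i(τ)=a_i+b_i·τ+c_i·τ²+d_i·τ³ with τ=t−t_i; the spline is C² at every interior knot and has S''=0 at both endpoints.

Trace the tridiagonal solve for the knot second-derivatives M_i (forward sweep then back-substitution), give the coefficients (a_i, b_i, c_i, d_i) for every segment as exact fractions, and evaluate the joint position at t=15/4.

  seg 0: a=4 b=127/87 c=0 d=-98/783
  seg 1: a=5 b=-167/87 c=-98/87 d=200/783
  seg 2: a=-4 b=-155/87 c=34/29 d=-34/87
S(15/4) = 88/29

Δ: Δ0=1/3, Δ1=-3, Δ2=-1
row 1: diag=12, rhs=-20; c'=1/4, d'=-5/3
row 2: denom=8−3·1/4=29/4; d'=(12−3·-5/3)/(29/4)=68/29
back: M2=68/29
back: M1=-5/3−1/4·68/29=-196/87
M: M0=0, M1=-196/87, M2=68/29, M3=0
seg 0: a=4, c=M0/2=0, d=(M1−M0)/(6·3)=-98/783, b=Δ0−h0·(2M0+M1)/6=127/87
seg 1: a=5, c=M1/2=-98/87, d=(M2−M1)/(6·3)=200/783, b=Δ1−h1·(2M1+M2)/6=-167/87
seg 2: a=-4, c=M2/2=34/29, d=(M3−M2)/(6·1)=-34/87, b=Δ2−h2·(2M2+M3)/6=-155/87
t_q=15/4 → seg 1, τ=3/4; S=5+-167/87·τ+-98/87·τ²+200/783·τ³=88/29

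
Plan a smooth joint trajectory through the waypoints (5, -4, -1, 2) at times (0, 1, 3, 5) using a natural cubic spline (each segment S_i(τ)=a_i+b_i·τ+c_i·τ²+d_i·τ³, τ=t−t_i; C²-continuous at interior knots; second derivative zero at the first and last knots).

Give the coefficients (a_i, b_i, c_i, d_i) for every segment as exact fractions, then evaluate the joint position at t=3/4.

  seg 0: a=5 b=-120/11 c=0 d=21/11
  seg 1: a=-4 b=-57/11 c=63/11 d=-105/88
  seg 2: a=-1 b=75/22 c=-63/44 d=21/88
S(3/4) = -1673/704

Δ: Δ0=-9, Δ1=3/2, Δ2=3/2
row 1: diag=6, rhs=63; c'=1/3, d'=21/2
row 2: denom=8−2·1/3=22/3; d'=(0−2·21/2)/(22/3)=-63/22
back: M2=-63/22
back: M1=21/2−1/3·-63/22=126/11
M: M0=0, M1=126/11, M2=-63/22, M3=0
seg 0: a=5, c=M0/2=0, d=(M1−M0)/(6·1)=21/11, b=Δ0−h0·(2M0+M1)/6=-120/11
seg 1: a=-4, c=M1/2=63/11, d=(M2−M1)/(6·2)=-105/88, b=Δ1−h1·(2M1+M2)/6=-57/11
seg 2: a=-1, c=M2/2=-63/44, d=(M3−M2)/(6·2)=21/88, b=Δ2−h2·(2M2+M3)/6=75/22
t_q=3/4 → seg 0, τ=3/4; S=5+-120/11·τ+0·τ²+21/11·τ³=-1673/704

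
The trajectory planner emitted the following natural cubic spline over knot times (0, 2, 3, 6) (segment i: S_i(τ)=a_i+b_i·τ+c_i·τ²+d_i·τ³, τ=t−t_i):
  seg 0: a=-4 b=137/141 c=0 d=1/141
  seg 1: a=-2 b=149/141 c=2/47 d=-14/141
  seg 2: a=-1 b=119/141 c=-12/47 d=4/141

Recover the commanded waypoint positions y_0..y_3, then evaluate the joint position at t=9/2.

y_0=-4 y_1=-2 y_2=-1 y_3=0
S(9/2) = -10/47

y_0 = S_0(0) = a_0 = -4
y_1 = S_1(0) = a_1 = -2
y_2 = S_2(0) = a_2 = -1
y_3 = S_2(3) = 0
t_q=9/2 is in segment 2 (τ=3/2); S_2(τ)=-10/47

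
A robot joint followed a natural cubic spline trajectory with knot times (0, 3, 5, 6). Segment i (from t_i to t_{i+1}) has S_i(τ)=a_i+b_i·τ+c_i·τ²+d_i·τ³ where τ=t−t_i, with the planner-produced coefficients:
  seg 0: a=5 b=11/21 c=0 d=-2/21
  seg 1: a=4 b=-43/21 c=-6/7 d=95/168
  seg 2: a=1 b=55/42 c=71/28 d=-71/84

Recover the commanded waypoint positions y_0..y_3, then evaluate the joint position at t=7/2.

y_0 = S_0(0) = a_0 = 5
y_1 = S_1(0) = a_1 = 4
y_2 = S_2(0) = a_2 = 1
y_3 = S_2(1) = 4
t_q=7/2 is in segment 1 (τ=1/2); S_1(τ)=1269/448

y_0=5 y_1=4 y_2=1 y_3=4
S(7/2) = 1269/448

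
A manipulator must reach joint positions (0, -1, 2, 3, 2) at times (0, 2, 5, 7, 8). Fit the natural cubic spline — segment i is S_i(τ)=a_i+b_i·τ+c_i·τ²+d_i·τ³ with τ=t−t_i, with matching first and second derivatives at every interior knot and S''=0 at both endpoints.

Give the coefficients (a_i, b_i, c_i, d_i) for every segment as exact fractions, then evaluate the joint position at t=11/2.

Δ: Δ0=-1/2, Δ1=1, Δ2=1/2, Δ3=-1
row 1: diag=10, rhs=9; c'=3/10, d'=9/10
row 2: denom=10−3·3/10=91/10; d'=(-3−3·9/10)/(91/10)=-57/91
row 3: denom=6−2·20/91=506/91; d'=(-9−2·-57/91)/(506/91)=-705/506
back: M3=-705/506
back: M2=-57/91−20/91·-705/506=-81/253
back: M1=9/10−3/10·-81/253=252/253
M: M0=0, M1=252/253, M2=-81/253, M3=-705/506, M4=0
seg 0: a=0, c=M0/2=0, d=(M1−M0)/(6·2)=21/253, b=Δ0−h0·(2M0+M1)/6=-421/506
seg 1: a=-1, c=M1/2=126/253, d=(M2−M1)/(6·3)=-37/506, b=Δ1−h1·(2M1+M2)/6=83/506
seg 2: a=2, c=M2/2=-81/506, d=(M3−M2)/(6·2)=-181/2024, b=Δ2−h2·(2M2+M3)/6=298/253
seg 3: a=3, c=M3/2=-705/1012, d=(M4−M3)/(6·1)=235/1012, b=Δ3−h3·(2M3+M4)/6=-271/506
t_q=11/2 → seg 2, τ=1/2; S=2+298/253·τ+-81/506·τ²+-181/2024·τ³=41091/16192

  seg 0: a=0 b=-421/506 c=0 d=21/253
  seg 1: a=-1 b=83/506 c=126/253 d=-37/506
  seg 2: a=2 b=298/253 c=-81/506 d=-181/2024
  seg 3: a=3 b=-271/506 c=-705/1012 d=235/1012
S(11/2) = 41091/16192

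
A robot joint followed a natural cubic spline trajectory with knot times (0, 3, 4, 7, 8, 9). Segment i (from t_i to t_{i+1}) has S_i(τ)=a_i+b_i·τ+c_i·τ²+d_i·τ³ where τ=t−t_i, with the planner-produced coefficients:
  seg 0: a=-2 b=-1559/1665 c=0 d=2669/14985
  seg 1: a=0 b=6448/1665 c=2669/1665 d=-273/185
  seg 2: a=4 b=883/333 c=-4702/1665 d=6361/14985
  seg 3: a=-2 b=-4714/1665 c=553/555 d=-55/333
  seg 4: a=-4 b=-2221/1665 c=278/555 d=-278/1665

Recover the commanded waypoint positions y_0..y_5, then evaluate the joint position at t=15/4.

y_0=-2 y_1=0 y_2=4 y_3=-2 y_4=-4 y_5=-5
S(15/4) = 113083/35520

y_0 = S_0(0) = a_0 = -2
y_1 = S_1(0) = a_1 = 0
y_2 = S_2(0) = a_2 = 4
y_3 = S_3(0) = a_3 = -2
y_4 = S_4(0) = a_4 = -4
y_5 = S_4(1) = -5
t_q=15/4 is in segment 1 (τ=3/4); S_1(τ)=113083/35520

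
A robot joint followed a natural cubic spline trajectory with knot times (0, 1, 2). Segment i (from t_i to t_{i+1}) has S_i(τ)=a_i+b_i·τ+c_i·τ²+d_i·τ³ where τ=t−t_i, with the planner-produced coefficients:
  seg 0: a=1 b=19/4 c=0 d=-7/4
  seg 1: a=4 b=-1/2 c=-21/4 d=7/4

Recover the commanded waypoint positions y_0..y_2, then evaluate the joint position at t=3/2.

y_0=1 y_1=4 y_2=0
S(3/2) = 85/32

y_0 = S_0(0) = a_0 = 1
y_1 = S_1(0) = a_1 = 4
y_2 = S_1(1) = 0
t_q=3/2 is in segment 1 (τ=1/2); S_1(τ)=85/32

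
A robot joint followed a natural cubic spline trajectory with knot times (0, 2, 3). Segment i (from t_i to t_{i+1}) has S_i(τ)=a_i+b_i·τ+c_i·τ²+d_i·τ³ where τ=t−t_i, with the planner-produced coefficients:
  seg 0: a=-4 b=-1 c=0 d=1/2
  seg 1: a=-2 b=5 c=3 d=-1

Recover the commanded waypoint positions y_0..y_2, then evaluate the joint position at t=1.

y_0=-4 y_1=-2 y_2=5
S(1) = -9/2

y_0 = S_0(0) = a_0 = -4
y_1 = S_1(0) = a_1 = -2
y_2 = S_1(1) = 5
t_q=1 is in segment 0 (τ=1); S_0(τ)=-9/2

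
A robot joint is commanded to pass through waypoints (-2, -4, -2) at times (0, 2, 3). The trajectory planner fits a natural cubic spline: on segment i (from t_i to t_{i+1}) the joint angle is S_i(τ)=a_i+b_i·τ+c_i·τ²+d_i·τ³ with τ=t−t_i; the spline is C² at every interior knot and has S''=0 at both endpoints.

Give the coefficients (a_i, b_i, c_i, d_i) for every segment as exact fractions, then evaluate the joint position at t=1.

  seg 0: a=-2 b=-2 c=0 d=1/4
  seg 1: a=-4 b=1 c=3/2 d=-1/2
S(1) = -15/4

Δ: Δ0=-1, Δ1=2
row 1: diag=6, rhs=18; c'=1/6, d'=3
back: M1=3
M: M0=0, M1=3, M2=0
seg 0: a=-2, c=M0/2=0, d=(M1−M0)/(6·2)=1/4, b=Δ0−h0·(2M0+M1)/6=-2
seg 1: a=-4, c=M1/2=3/2, d=(M2−M1)/(6·1)=-1/2, b=Δ1−h1·(2M1+M2)/6=1
t_q=1 → seg 0, τ=1; S=-2+-2·τ+0·τ²+1/4·τ³=-15/4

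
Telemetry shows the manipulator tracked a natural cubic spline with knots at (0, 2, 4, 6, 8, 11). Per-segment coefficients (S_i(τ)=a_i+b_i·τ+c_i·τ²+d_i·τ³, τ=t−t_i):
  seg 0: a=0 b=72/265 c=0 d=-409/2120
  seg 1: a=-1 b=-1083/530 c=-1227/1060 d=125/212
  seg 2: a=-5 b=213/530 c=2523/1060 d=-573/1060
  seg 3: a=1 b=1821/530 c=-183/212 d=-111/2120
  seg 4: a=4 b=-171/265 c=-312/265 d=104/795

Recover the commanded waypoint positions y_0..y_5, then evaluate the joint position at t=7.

y_0=0 y_1=-1 y_2=-5 y_3=1 y_4=4 y_5=-5
S(7) = 7463/2120

y_0 = S_0(0) = a_0 = 0
y_1 = S_1(0) = a_1 = -1
y_2 = S_2(0) = a_2 = -5
y_3 = S_3(0) = a_3 = 1
y_4 = S_4(0) = a_4 = 4
y_5 = S_4(3) = -5
t_q=7 is in segment 3 (τ=1); S_3(τ)=7463/2120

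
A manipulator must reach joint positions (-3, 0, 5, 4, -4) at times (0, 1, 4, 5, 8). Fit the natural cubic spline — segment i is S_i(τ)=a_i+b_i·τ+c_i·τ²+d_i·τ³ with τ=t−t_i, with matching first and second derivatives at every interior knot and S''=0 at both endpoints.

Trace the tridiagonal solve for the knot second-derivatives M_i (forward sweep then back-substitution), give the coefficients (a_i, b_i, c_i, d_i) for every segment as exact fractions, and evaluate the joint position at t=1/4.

  seg 0: a=-3 b=1321/432 c=0 d=-25/432
  seg 1: a=0 b=623/216 c=-25/144 d=-301/3888
  seg 2: a=5 b=-107/432 c=-47/54 d=17/144
  seg 3: a=4 b=-353/216 c=-223/432 d=223/3888
S(1/4) = -20611/9216

Δ: Δ0=3, Δ1=5/3, Δ2=-1, Δ3=-8/3
row 1: diag=8, rhs=-8; c'=3/8, d'=-1
row 2: denom=8−3·3/8=55/8; d'=(-16−3·-1)/(55/8)=-104/55
row 3: denom=8−1·8/55=432/55; d'=(-10−1·-104/55)/(432/55)=-223/216
back: M3=-223/216
back: M2=-104/55−8/55·-223/216=-47/27
back: M1=-1−3/8·-47/27=-25/72
M: M0=0, M1=-25/72, M2=-47/27, M3=-223/216, M4=0
seg 0: a=-3, c=M0/2=0, d=(M1−M0)/(6·1)=-25/432, b=Δ0−h0·(2M0+M1)/6=1321/432
seg 1: a=0, c=M1/2=-25/144, d=(M2−M1)/(6·3)=-301/3888, b=Δ1−h1·(2M1+M2)/6=623/216
seg 2: a=5, c=M2/2=-47/54, d=(M3−M2)/(6·1)=17/144, b=Δ2−h2·(2M2+M3)/6=-107/432
seg 3: a=4, c=M3/2=-223/432, d=(M4−M3)/(6·3)=223/3888, b=Δ3−h3·(2M3+M4)/6=-353/216
t_q=1/4 → seg 0, τ=1/4; S=-3+1321/432·τ+0·τ²+-25/432·τ³=-20611/9216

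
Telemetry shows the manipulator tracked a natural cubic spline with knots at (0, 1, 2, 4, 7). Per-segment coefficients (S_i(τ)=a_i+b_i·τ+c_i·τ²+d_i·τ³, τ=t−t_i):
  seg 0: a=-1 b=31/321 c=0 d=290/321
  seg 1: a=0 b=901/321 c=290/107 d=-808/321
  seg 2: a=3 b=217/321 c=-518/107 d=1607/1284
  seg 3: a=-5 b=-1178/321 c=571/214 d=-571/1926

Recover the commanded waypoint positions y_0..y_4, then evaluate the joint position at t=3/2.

y_0=-1 y_1=0 y_2=3 y_3=-5 y_4=0
S(3/2) = 189/107

y_0 = S_0(0) = a_0 = -1
y_1 = S_1(0) = a_1 = 0
y_2 = S_2(0) = a_2 = 3
y_3 = S_3(0) = a_3 = -5
y_4 = S_3(3) = 0
t_q=3/2 is in segment 1 (τ=1/2); S_1(τ)=189/107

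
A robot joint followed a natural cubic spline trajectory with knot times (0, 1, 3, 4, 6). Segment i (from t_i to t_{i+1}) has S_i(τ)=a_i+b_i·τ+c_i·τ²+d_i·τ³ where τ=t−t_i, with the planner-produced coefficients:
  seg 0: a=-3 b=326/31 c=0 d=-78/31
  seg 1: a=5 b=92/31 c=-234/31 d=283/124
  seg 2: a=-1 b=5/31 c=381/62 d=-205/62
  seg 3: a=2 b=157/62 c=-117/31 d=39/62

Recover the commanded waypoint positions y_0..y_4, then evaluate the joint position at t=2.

y_0 = S_0(0) = a_0 = -3
y_1 = S_1(0) = a_1 = 5
y_2 = S_2(0) = a_2 = -1
y_3 = S_3(0) = a_3 = 2
y_4 = S_3(2) = -3
t_q=2 is in segment 1 (τ=1); S_1(τ)=335/124

y_0=-3 y_1=5 y_2=-1 y_3=2 y_4=-3
S(2) = 335/124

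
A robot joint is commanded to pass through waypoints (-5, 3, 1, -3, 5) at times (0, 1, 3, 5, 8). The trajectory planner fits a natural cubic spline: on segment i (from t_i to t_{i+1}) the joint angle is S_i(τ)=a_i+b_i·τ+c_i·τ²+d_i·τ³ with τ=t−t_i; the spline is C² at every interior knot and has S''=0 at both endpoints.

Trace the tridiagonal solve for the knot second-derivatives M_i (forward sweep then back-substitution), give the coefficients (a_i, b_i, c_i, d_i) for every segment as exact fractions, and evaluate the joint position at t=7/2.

Δ: Δ0=8, Δ1=-1, Δ2=-2, Δ3=8/3
row 1: diag=6, rhs=-54; c'=1/3, d'=-9
row 2: denom=8−2·1/3=22/3; d'=(-6−2·-9)/(22/3)=18/11
row 3: denom=10−2·3/11=104/11; d'=(28−2·18/11)/(104/11)=34/13
back: M3=34/13
back: M2=18/11−3/11·34/13=12/13
back: M1=-9−1/3·12/13=-121/13
M: M0=0, M1=-121/13, M2=12/13, M3=34/13, M4=0
seg 0: a=-5, c=M0/2=0, d=(M1−M0)/(6·1)=-121/78, b=Δ0−h0·(2M0+M1)/6=745/78
seg 1: a=3, c=M1/2=-121/26, d=(M2−M1)/(6·2)=133/156, b=Δ1−h1·(2M1+M2)/6=191/39
seg 2: a=1, c=M2/2=6/13, d=(M3−M2)/(6·2)=11/78, b=Δ2−h2·(2M2+M3)/6=-136/39
seg 3: a=-3, c=M3/2=17/13, d=(M4−M3)/(6·3)=-17/117, b=Δ3−h3·(2M3+M4)/6=2/39
t_q=7/2 → seg 2, τ=1/2; S=1+-136/39·τ+6/13·τ²+11/78·τ³=-127/208

  seg 0: a=-5 b=745/78 c=0 d=-121/78
  seg 1: a=3 b=191/39 c=-121/26 d=133/156
  seg 2: a=1 b=-136/39 c=6/13 d=11/78
  seg 3: a=-3 b=2/39 c=17/13 d=-17/117
S(7/2) = -127/208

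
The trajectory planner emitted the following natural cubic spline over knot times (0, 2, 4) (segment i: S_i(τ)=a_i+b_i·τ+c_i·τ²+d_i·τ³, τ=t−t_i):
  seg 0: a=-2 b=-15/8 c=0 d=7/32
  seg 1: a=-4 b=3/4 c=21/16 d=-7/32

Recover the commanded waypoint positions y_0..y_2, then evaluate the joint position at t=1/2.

y_0=-2 y_1=-4 y_2=1
S(1/2) = -745/256

y_0 = S_0(0) = a_0 = -2
y_1 = S_1(0) = a_1 = -4
y_2 = S_1(2) = 1
t_q=1/2 is in segment 0 (τ=1/2); S_0(τ)=-745/256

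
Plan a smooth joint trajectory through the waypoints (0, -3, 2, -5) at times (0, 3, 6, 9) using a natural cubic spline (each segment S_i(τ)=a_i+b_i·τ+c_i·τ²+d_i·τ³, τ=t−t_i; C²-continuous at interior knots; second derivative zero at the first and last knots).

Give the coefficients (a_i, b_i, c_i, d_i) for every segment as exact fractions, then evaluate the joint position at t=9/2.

Δ: Δ0=-1, Δ1=5/3, Δ2=-7/3
row 1: diag=12, rhs=16; c'=1/4, d'=4/3
row 2: denom=12−3·1/4=45/4; d'=(-24−3·4/3)/(45/4)=-112/45
back: M2=-112/45
back: M1=4/3−1/4·-112/45=88/45
M: M0=0, M1=88/45, M2=-112/45, M3=0
seg 0: a=0, c=M0/2=0, d=(M1−M0)/(6·3)=44/405, b=Δ0−h0·(2M0+M1)/6=-89/45
seg 1: a=-3, c=M1/2=44/45, d=(M2−M1)/(6·3)=-20/81, b=Δ1−h1·(2M1+M2)/6=43/45
seg 2: a=2, c=M2/2=-56/45, d=(M3−M2)/(6·3)=56/405, b=Δ2−h2·(2M2+M3)/6=7/45
t_q=9/2 → seg 1, τ=3/2; S=-3+43/45·τ+44/45·τ²+-20/81·τ³=-1/5

  seg 0: a=0 b=-89/45 c=0 d=44/405
  seg 1: a=-3 b=43/45 c=44/45 d=-20/81
  seg 2: a=2 b=7/45 c=-56/45 d=56/405
S(9/2) = -1/5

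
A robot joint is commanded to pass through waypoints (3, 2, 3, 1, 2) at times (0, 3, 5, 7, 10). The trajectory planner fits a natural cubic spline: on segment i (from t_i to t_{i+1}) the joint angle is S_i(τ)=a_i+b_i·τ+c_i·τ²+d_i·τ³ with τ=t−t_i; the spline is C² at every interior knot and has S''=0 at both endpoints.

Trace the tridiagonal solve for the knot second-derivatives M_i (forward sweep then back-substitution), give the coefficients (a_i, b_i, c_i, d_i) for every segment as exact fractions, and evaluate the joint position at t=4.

Δ: Δ0=-1/3, Δ1=1/2, Δ2=-1, Δ3=1/3
row 1: diag=10, rhs=5; c'=1/5, d'=1/2
row 2: denom=8−2·1/5=38/5; d'=(-9−2·1/2)/(38/5)=-25/19
row 3: denom=10−2·5/19=180/19; d'=(8−2·-25/19)/(180/19)=101/90
back: M3=101/90
back: M2=-25/19−5/19·101/90=-29/18
back: M1=1/2−1/5·-29/18=37/45
M: M0=0, M1=37/45, M2=-29/18, M3=101/90, M4=0
seg 0: a=3, c=M0/2=0, d=(M1−M0)/(6·3)=37/810, b=Δ0−h0·(2M0+M1)/6=-67/90
seg 1: a=2, c=M1/2=37/90, d=(M2−M1)/(6·2)=-73/360, b=Δ1−h1·(2M1+M2)/6=22/45
seg 2: a=3, c=M2/2=-29/36, d=(M3−M2)/(6·2)=41/180, b=Δ2−h2·(2M2+M3)/6=-3/10
seg 3: a=1, c=M3/2=101/180, d=(M4−M3)/(6·3)=-101/1620, b=Δ3−h3·(2M3+M4)/6=-71/90
t_q=4 → seg 1, τ=1; S=2+22/45·τ+37/90·τ²+-73/360·τ³=971/360

  seg 0: a=3 b=-67/90 c=0 d=37/810
  seg 1: a=2 b=22/45 c=37/90 d=-73/360
  seg 2: a=3 b=-3/10 c=-29/36 d=41/180
  seg 3: a=1 b=-71/90 c=101/180 d=-101/1620
S(4) = 971/360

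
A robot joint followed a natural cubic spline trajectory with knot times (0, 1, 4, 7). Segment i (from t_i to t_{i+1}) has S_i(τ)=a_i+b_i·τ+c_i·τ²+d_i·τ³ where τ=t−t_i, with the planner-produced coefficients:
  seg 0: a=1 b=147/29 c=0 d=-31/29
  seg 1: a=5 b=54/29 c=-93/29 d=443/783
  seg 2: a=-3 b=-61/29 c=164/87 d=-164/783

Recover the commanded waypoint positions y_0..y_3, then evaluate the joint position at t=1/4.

y_0 = S_0(0) = a_0 = 1
y_1 = S_1(0) = a_1 = 5
y_2 = S_2(0) = a_2 = -3
y_3 = S_2(3) = 2
t_q=1/4 is in segment 0 (τ=1/4); S_0(τ)=4177/1856

y_0=1 y_1=5 y_2=-3 y_3=2
S(1/4) = 4177/1856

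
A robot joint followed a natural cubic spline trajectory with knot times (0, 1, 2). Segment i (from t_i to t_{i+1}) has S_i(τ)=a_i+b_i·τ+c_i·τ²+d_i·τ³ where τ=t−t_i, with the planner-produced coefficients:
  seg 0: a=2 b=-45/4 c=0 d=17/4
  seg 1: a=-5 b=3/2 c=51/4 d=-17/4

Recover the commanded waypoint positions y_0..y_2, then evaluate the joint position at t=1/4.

y_0=2 y_1=-5 y_2=5
S(1/4) = -191/256

y_0 = S_0(0) = a_0 = 2
y_1 = S_1(0) = a_1 = -5
y_2 = S_1(1) = 5
t_q=1/4 is in segment 0 (τ=1/4); S_0(τ)=-191/256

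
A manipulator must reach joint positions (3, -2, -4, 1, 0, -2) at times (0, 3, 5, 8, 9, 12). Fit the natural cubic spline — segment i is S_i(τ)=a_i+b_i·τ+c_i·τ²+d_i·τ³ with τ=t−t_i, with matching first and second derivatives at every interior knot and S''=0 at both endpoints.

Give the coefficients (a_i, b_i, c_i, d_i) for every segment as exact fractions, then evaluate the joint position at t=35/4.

  seg 0: a=3 b=-1433/888 c=0 d=-47/7992
  seg 1: a=-2 b=-787/444 c=-47/888 d=65/296
  seg 2: a=-4 b=289/444 c=1123/888 d=-2467/7992
  seg 3: a=1 b=-85/888 c=-56/37 d=541/888
  seg 4: a=0 b=-575/444 c=93/296 d=-31/888
S(35/4) = 6325/18944

Δ: Δ0=-5/3, Δ1=-1, Δ2=5/3, Δ3=-1, Δ4=-2/3
row 1: diag=10, rhs=4; c'=1/5, d'=2/5
row 2: denom=10−2·1/5=48/5; d'=(16−2·2/5)/(48/5)=19/12
row 3: denom=8−3·5/16=113/16; d'=(-16−3·19/12)/(113/16)=-332/113
row 4: denom=8−1·16/113=888/113; d'=(2−1·-332/113)/(888/113)=93/148
back: M4=93/148
back: M3=-332/113−16/113·93/148=-112/37
back: M2=19/12−5/16·-112/37=1123/444
back: M1=2/5−1/5·1123/444=-47/444
M: M0=0, M1=-47/444, M2=1123/444, M3=-112/37, M4=93/148, M5=0
seg 0: a=3, c=M0/2=0, d=(M1−M0)/(6·3)=-47/7992, b=Δ0−h0·(2M0+M1)/6=-1433/888
seg 1: a=-2, c=M1/2=-47/888, d=(M2−M1)/(6·2)=65/296, b=Δ1−h1·(2M1+M2)/6=-787/444
seg 2: a=-4, c=M2/2=1123/888, d=(M3−M2)/(6·3)=-2467/7992, b=Δ2−h2·(2M2+M3)/6=289/444
seg 3: a=1, c=M3/2=-56/37, d=(M4−M3)/(6·1)=541/888, b=Δ3−h3·(2M3+M4)/6=-85/888
seg 4: a=0, c=M4/2=93/296, d=(M5−M4)/(6·3)=-31/888, b=Δ4−h4·(2M4+M5)/6=-575/444
t_q=35/4 → seg 3, τ=3/4; S=1+-85/888·τ+-56/37·τ²+541/888·τ³=6325/18944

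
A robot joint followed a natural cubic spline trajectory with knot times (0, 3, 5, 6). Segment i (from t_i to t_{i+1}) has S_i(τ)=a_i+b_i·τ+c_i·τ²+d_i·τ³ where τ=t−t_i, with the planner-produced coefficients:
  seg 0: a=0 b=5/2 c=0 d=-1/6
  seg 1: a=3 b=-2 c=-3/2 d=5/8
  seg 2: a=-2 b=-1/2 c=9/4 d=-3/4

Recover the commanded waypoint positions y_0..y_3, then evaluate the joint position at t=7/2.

y_0=0 y_1=3 y_2=-2 y_3=-1
S(7/2) = 109/64

y_0 = S_0(0) = a_0 = 0
y_1 = S_1(0) = a_1 = 3
y_2 = S_2(0) = a_2 = -2
y_3 = S_2(1) = -1
t_q=7/2 is in segment 1 (τ=1/2); S_1(τ)=109/64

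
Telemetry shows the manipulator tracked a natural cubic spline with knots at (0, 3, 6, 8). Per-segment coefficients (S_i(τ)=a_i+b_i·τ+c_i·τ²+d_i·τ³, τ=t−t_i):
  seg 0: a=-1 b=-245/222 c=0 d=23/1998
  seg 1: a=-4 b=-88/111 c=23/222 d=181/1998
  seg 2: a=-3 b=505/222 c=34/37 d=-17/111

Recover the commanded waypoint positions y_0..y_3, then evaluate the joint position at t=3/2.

y_0 = S_0(0) = a_0 = -1
y_1 = S_1(0) = a_1 = -4
y_2 = S_2(0) = a_2 = -3
y_3 = S_2(2) = 4
t_q=3/2 is in segment 0 (τ=3/2); S_0(τ)=-1549/592

y_0=-1 y_1=-4 y_2=-3 y_3=4
S(3/2) = -1549/592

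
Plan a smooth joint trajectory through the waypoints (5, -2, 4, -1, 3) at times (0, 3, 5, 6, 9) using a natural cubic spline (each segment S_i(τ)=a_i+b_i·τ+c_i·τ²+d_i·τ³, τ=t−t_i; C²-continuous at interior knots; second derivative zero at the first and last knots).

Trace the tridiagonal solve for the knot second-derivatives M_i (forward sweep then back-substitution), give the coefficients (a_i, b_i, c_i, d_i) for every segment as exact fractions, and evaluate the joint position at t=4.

Δ: Δ0=-7/3, Δ1=3, Δ2=-5, Δ3=4/3
row 1: diag=10, rhs=32; c'=1/5, d'=16/5
row 2: denom=6−2·1/5=28/5; d'=(-48−2·16/5)/(28/5)=-68/7
row 3: denom=8−1·5/28=219/28; d'=(38−1·-68/7)/(219/28)=1336/219
back: M3=1336/219
back: M2=-68/7−5/28·1336/219=-2366/219
back: M1=16/5−1/5·-2366/219=1174/219
M: M0=0, M1=1174/219, M2=-2366/219, M3=1336/219, M4=0
seg 0: a=5, c=M0/2=0, d=(M1−M0)/(6·3)=587/1971, b=Δ0−h0·(2M0+M1)/6=-366/73
seg 1: a=-2, c=M1/2=587/219, d=(M2−M1)/(6·2)=-295/219, b=Δ1−h1·(2M1+M2)/6=221/73
seg 2: a=4, c=M2/2=-1183/219, d=(M3−M2)/(6·1)=617/219, b=Δ2−h2·(2M2+M3)/6=-529/219
seg 3: a=-1, c=M3/2=668/219, d=(M4−M3)/(6·3)=-668/1971, b=Δ3−h3·(2M3+M4)/6=-348/73
t_q=4 → seg 1, τ=1; S=-2+221/73·τ+587/219·τ²+-295/219·τ³=517/219

  seg 0: a=5 b=-366/73 c=0 d=587/1971
  seg 1: a=-2 b=221/73 c=587/219 d=-295/219
  seg 2: a=4 b=-529/219 c=-1183/219 d=617/219
  seg 3: a=-1 b=-348/73 c=668/219 d=-668/1971
S(4) = 517/219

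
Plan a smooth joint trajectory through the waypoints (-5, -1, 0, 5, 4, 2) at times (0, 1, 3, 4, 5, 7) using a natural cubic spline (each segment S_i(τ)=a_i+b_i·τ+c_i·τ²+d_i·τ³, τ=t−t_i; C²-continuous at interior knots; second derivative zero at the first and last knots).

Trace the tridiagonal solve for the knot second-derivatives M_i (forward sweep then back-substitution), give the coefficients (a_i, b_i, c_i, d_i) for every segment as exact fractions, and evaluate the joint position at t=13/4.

Δ: Δ0=4, Δ1=1/2, Δ2=5, Δ3=-1, Δ4=-1
row 1: diag=6, rhs=-21; c'=1/3, d'=-7/2
row 2: denom=6−2·1/3=16/3; d'=(27−2·-7/2)/(16/3)=51/8
row 3: denom=4−1·3/16=61/16; d'=(-36−1·51/8)/(61/16)=-678/61
row 4: denom=6−1·16/61=350/61; d'=(0−1·-678/61)/(350/61)=339/175
back: M4=339/175
back: M3=-678/61−16/61·339/175=-2034/175
back: M2=51/8−3/16·-2034/175=1497/175
back: M1=-7/2−1/3·1497/175=-2223/350
M: M0=0, M1=-2223/350, M2=1497/175, M3=-2034/175, M4=339/175, M5=0
seg 0: a=-5, c=M0/2=0, d=(M1−M0)/(6·1)=-741/700, b=Δ0−h0·(2M0+M1)/6=3541/700
seg 1: a=-1, c=M1/2=-2223/700, d=(M2−M1)/(6·2)=1739/1400, b=Δ1−h1·(2M1+M2)/6=659/350
seg 2: a=0, c=M2/2=1497/350, d=(M3−M2)/(6·1)=-1177/350, b=Δ2−h2·(2M2+M3)/6=143/35
seg 3: a=5, c=M3/2=-1017/175, d=(M4−M3)/(6·1)=113/50, b=Δ3−h3·(2M3+M4)/6=893/350
seg 4: a=4, c=M4/2=339/350, d=(M5−M4)/(6·2)=-113/700, b=Δ4−h4·(2M4+M5)/6=-401/175
t_q=13/4 → seg 2, τ=1/4; S=0+143/35·τ+1497/350·τ²+-1177/350·τ³=27691/22400

  seg 0: a=-5 b=3541/700 c=0 d=-741/700
  seg 1: a=-1 b=659/350 c=-2223/700 d=1739/1400
  seg 2: a=0 b=143/35 c=1497/350 d=-1177/350
  seg 3: a=5 b=893/350 c=-1017/175 d=113/50
  seg 4: a=4 b=-401/175 c=339/350 d=-113/700
S(13/4) = 27691/22400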